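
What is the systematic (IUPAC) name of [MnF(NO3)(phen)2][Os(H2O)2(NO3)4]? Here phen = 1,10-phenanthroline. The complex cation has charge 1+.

fluoronitratobis(1,10-phenanthroline)manganese(III) diaquatetranitratoosmate(III)

The complex cation is given as 1+; its ligand charges sum to -2, so Mn = +3.
A 1:1 salt means the anion carries the equal and opposite charge, 1−.
Anion: ligand charges sum to -4; for the ion to be 1−, Os = +3.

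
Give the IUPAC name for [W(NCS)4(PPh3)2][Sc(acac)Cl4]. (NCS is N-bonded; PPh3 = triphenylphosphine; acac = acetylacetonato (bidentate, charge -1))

Scandium is always +3 in its complexes; the anion's ligand charges sum to -5, so the complex anion is 2−.
A 1:1 salt means the cation carries the equal and opposite charge, 2+.
Cation: ligand charges sum to -4; for the ion to be 2+, W = +6.

tetraisothiocyanatobis(triphenylphosphine)tungsten(VI) (acetylacetonato)tetrachloroscandate(III)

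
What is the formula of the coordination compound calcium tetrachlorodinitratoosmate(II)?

Ca2[OsCl4(NO3)2]

Ligands: 4 chloro (Cl, -1), 2 nitrato (NO3, -1). Ligand charge sum = -6.
With Os in oxidation state +2, the complex ion is [Os...]^4−.
Charge balance with calcium (+2) requires 1 complex ion per 2 calcium.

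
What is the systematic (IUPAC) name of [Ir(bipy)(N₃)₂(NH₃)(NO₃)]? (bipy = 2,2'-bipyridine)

amminediazido(2,2'-bipyridine)nitratoiridium(III)

There is no counter-ion, so the complex is neutral overall.
Ligand charges: 1×nitrato (-1 each), 2×azido (-1 each), 1×ammine (neutral), 1×2,2'-bipyridine (neutral); total -3. So Ir + (-3) = 0, giving Ir = +3.
Ligands are named alphabetically: ammine before azido before bipyridine before nitrato.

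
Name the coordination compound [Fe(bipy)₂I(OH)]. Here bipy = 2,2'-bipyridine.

There is no counter-ion, so the complex is neutral overall.
Ligand charges: 1×iodo (-1 each), 1×hydroxo (-1 each), 2×2,2'-bipyridine (neutral); total -2. So Fe + (-2) = 0, giving Fe = +2.
Ligands are named alphabetically: bipyridine before hydroxo before iodo.

bis(2,2'-bipyridine)hydroxoiodoiron(II)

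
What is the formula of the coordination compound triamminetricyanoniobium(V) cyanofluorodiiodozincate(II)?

[Nb(CN)3(NH3)3][Zn(CN)FI2]

Cation [Nb…]: ligand charges -3, Nb(V) ⇒ ion charge 2+.
Anion [Zn…]: ligand charges -4, Zn(II) ⇒ ion charge 2−.
One 2+ cation balances one 2− anion.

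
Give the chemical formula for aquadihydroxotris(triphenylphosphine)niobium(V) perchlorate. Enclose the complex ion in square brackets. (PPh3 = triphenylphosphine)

[Nb(H2O)(OH)2(PPh3)3](ClO4)3

Ligands: 2 hydroxo (OH, -1), 3 triphenylphosphine (PPh3, neutral), 1 aqua (H2O, neutral). Ligand charge sum = -2.
Charge balance with perchlorate (-1) requires 1 complex ion per 3 perchlorate.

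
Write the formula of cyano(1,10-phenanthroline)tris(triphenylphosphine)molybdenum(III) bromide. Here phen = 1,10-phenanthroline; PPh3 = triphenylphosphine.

[Mo(CN)(phen)(PPh3)3]Br2

Ligands: 1 cyano (CN, -1), 1 1,10-phenanthroline (phen, neutral), 3 triphenylphosphine (PPh3, neutral). Ligand charge sum = -1.
With Mo in oxidation state +3, the complex ion is [Mo...]^2+.
Charge balance with bromide (-1) requires 1 complex ion per 2 bromide.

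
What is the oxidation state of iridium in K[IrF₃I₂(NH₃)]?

+4

1 potassium outside the brackets (+1 each) → the complex ion is 1−.
Ligand charges: 1×NH3 neutral; 2×I = -2; 3×F = -3; sum -5.
Ir + (-5) = 1− ⇒ Ir is +4.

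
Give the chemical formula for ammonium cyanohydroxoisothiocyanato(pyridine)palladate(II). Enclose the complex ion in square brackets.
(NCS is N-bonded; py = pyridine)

NH4[Pd(CN)(NCS)(OH)(py)]

Ligands: 1 isothiocyanato (NCS, -1), 1 pyridine (py, neutral), 1 cyano (CN, -1), 1 hydroxo (OH, -1). Ligand charge sum = -3.
With Pd in oxidation state +2, the complex ion is [Pd...]^1−.
Charge balance with ammonium (+1) requires 1 complex ion per 1 ammonium.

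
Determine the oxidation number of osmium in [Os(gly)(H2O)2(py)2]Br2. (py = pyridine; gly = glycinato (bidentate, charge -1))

+3

2 bromide outside the brackets (-1 each) → the complex ion is 2+.
Ligand charges: 2×py neutral; 1×gly = -1; 2×H2O neutral; sum -1.
Os + (-1) = 2+ ⇒ Os is +3.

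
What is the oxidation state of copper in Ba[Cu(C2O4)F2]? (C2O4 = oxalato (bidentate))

1 barium outside the brackets (+2 each) → the complex ion is 2−.
Ligand charges: 2×F = -2; 1×C2O4 = -2; sum -4.
Cu + (-4) = 2− ⇒ Cu is +2.

+2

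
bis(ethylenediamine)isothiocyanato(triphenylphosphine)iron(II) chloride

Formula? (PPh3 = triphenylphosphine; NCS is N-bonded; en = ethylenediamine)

Ligands: 1 triphenylphosphine (PPh3, neutral), 1 isothiocyanato (NCS, -1), 2 ethylenediamine (en, neutral). Ligand charge sum = -1.
Charge balance with chloride (-1) requires 1 complex ion per 1 chloride.

[Fe(en)2(NCS)(PPh3)]Cl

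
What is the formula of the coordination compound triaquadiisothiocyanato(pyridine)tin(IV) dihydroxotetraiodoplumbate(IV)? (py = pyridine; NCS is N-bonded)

Cation [Sn…]: ligand charges -2, Sn(IV) ⇒ ion charge 2+.
Anion [Pb…]: ligand charges -6, Pb(IV) ⇒ ion charge 2−.
One 2+ cation balances one 2− anion.

[Sn(H2O)3(NCS)2(py)][PbI4(OH)2]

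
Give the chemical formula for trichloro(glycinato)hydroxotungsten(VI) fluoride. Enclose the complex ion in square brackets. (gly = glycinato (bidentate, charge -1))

Ligands: 1 glycinato (gly, -1), 1 hydroxo (OH, -1), 3 chloro (Cl, -1). Ligand charge sum = -5.
With W in oxidation state +6, the complex ion is [W...]^1+.
Charge balance with fluoride (-1) requires 1 complex ion per 1 fluoride.

[WCl3(gly)(OH)]F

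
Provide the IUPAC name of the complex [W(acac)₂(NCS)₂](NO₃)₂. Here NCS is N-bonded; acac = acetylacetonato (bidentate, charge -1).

bis(acetylacetonato)diisothiocyanatotungsten(VI) nitrate

The 2 nitrate counter-ions carry a total charge of -2, so each complex ion is 2+.
Ligand charges: 2×isothiocyanato (-1 each), 2×acetylacetonato (-1 each); total -4. So W + (-4) = 2+, giving W = +6.
Ligands are named alphabetically: acetylacetonato before isothiocyanato.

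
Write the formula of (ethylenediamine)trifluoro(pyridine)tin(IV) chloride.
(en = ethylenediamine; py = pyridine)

Ligands: 1 ethylenediamine (en, neutral), 3 fluoro (F, -1), 1 pyridine (py, neutral). Ligand charge sum = -3.
With Sn in oxidation state +4, the complex ion is [Sn...]^1+.
Charge balance with chloride (-1) requires 1 complex ion per 1 chloride.

[Sn(en)F3(py)]Cl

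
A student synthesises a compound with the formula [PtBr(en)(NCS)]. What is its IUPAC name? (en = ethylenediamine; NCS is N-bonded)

bromo(ethylenediamine)isothiocyanatoplatinum(II)

There is no counter-ion, so the complex is neutral overall.
Ligand charges: 1×ethylenediamine (neutral), 1×isothiocyanato (-1 each), 1×bromo (-1 each); total -2. So Pt + (-2) = 0, giving Pt = +2.
Ligands are named alphabetically: bromo before ethylenediamine before isothiocyanato.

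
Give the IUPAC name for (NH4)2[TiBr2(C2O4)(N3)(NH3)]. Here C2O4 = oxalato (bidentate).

ammonium ammineazidodibromooxalatotitanate(III)

The 2 ammonium counter-ions carry a total charge of +2, so each complex ion is 2−.
Ligand charges: 1×azido (-1 each), 1×oxalato (-2 each), 2×bromo (-1 each), 1×ammine (neutral); total -5. So Ti + (-5) = 2−, giving Ti = +3.
Ligands are named alphabetically: ammine before azido before bromo before oxalato.
The complex ion is anionic, so titanium takes the -ate form titanate(III).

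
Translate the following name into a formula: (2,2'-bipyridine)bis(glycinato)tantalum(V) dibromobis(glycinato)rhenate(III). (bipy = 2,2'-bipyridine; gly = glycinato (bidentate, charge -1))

Cation [Ta…]: ligand charges -2, Ta(V) ⇒ ion charge 3+.
Anion [Re…]: ligand charges -4, Re(III) ⇒ ion charge 1−.

[Ta(bipy)(gly)2][ReBr2(gly)2]3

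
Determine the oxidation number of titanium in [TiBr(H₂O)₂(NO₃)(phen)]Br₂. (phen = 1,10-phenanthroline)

2 bromide outside the brackets (-1 each) → the complex ion is 2+.
Ligand charges: 1×NO3 = -1; 2×H2O neutral; 1×Br = -1; 1×phen neutral; sum -2.
Ti + (-2) = 2+ ⇒ Ti is +4.

+4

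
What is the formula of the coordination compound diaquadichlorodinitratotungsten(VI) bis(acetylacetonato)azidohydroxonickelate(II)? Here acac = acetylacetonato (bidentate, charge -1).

Cation [W…]: ligand charges -4, W(VI) ⇒ ion charge 2+.
Anion [Ni…]: ligand charges -4, Ni(II) ⇒ ion charge 2−.
One 2+ cation balances one 2− anion.

[WCl2(H2O)2(NO3)2][Ni(acac)2(N3)(OH)]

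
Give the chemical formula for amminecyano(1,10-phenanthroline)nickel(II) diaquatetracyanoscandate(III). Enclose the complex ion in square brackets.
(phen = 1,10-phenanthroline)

[Ni(CN)(NH3)(phen)][Sc(CN)4(H2O)2]

Cation [Ni…]: ligand charges -1, Ni(II) ⇒ ion charge 1+.
Anion [Sc…]: ligand charges -4, Sc(III) ⇒ ion charge 1−.
One 1+ cation balances one 1− anion.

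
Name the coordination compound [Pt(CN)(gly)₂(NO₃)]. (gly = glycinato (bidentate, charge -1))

There is no counter-ion, so the complex is neutral overall.
Ligand charges: 1×cyano (-1 each), 2×glycinato (-1 each), 1×nitrato (-1 each); total -4. So Pt + (-4) = 0, giving Pt = +4.
Ligands are named alphabetically: cyano before glycinato before nitrato.

cyanobis(glycinato)nitratoplatinum(IV)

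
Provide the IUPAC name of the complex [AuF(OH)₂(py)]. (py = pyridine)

fluorodihydroxo(pyridine)gold(III)

There is no counter-ion, so the complex is neutral overall.
Ligand charges: 2×hydroxo (-1 each), 1×pyridine (neutral), 1×fluoro (-1 each); total -3. So Au + (-3) = 0, giving Au = +3.
Ligands are named alphabetically: fluoro before hydroxo before pyridine.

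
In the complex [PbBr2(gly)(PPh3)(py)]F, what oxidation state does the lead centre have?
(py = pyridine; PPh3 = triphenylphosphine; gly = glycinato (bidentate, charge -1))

+4

1 fluoride outside the brackets (-1 each) → the complex ion is 1+.
Ligand charges: 1×py neutral; 1×PPh3 neutral; 1×gly = -1; 2×Br = -2; sum -3.
Pb + (-3) = 1+ ⇒ Pb is +4.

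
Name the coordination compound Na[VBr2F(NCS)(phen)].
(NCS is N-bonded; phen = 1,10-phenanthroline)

The 1 sodium counter-ion carries a total charge of +1, so each complex ion is 1−.
Ligand charges: 1×isothiocyanato (-1 each), 1×fluoro (-1 each), 2×bromo (-1 each), 1×1,10-phenanthroline (neutral); total -4. So V + (-4) = 1−, giving V = +3.
Ligands are named alphabetically: bromo before fluoro before isothiocyanato before phenanthroline.
The complex ion is anionic, so vanadium takes the -ate form vanadate(III).

sodium dibromofluoroisothiocyanato(1,10-phenanthroline)vanadate(III)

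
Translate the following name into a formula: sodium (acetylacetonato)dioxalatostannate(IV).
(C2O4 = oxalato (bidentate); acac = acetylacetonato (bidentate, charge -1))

Na[Sn(acac)(C2O4)2]

Ligands: 2 oxalato (C2O4, -2), 1 acetylacetonato (acac, -1). Ligand charge sum = -5.
Charge balance with sodium (+1) requires 1 complex ion per 1 sodium.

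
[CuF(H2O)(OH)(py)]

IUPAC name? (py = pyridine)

There is no counter-ion, so the complex is neutral overall.
Ligand charges: 1×fluoro (-1 each), 1×pyridine (neutral), 1×hydroxo (-1 each), 1×aqua (neutral); total -2. So Cu + (-2) = 0, giving Cu = +2.
Ligands are named alphabetically: aqua before fluoro before hydroxo before pyridine.

aquafluorohydroxo(pyridine)copper(II)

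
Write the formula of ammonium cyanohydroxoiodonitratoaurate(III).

Ligands: 1 nitrato (NO3, -1), 1 iodo (I, -1), 1 hydroxo (OH, -1), 1 cyano (CN, -1). Ligand charge sum = -4.
Charge balance with ammonium (+1) requires 1 complex ion per 1 ammonium.

NH4[Au(CN)I(NO3)(OH)]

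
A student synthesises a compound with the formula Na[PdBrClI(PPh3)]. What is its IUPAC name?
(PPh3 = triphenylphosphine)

sodium bromochloroiodo(triphenylphosphine)palladate(II)

The 1 sodium counter-ion carries a total charge of +1, so each complex ion is 1−.
Ligand charges: 1×iodo (-1 each), 1×bromo (-1 each), 1×triphenylphosphine (neutral), 1×chloro (-1 each); total -3. So Pd + (-3) = 1−, giving Pd = +2.
Ligands are named alphabetically: bromo before chloro before iodo before triphenylphosphine.
The complex ion is anionic, so palladium takes the -ate form palladate(II).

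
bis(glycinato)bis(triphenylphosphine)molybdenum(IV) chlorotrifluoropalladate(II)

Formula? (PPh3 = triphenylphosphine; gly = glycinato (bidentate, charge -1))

[Mo(gly)2(PPh3)2][PdClF3]

Cation [Mo…]: ligand charges -2, Mo(IV) ⇒ ion charge 2+.
Anion [Pd…]: ligand charges -4, Pd(II) ⇒ ion charge 2−.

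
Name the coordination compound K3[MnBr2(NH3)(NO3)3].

The 3 potassium counter-ions carry a total charge of +3, so each complex ion is 3−.
Ligand charges: 2×bromo (-1 each), 1×ammine (neutral), 3×nitrato (-1 each); total -5. So Mn + (-5) = 3−, giving Mn = +2.
The complex ion is anionic, so manganese takes the -ate form manganate(II).

potassium amminedibromotrinitratomanganate(II)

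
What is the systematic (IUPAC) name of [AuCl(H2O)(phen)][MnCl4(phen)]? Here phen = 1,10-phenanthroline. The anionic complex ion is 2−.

aquachloro(1,10-phenanthroline)gold(III) tetrachloro(1,10-phenanthroline)manganate(II)

Both ions are complex: the cation is named first with the plain metal name, the anion second with the -ate form; each ion's ligands are alphabetised independently.
The complex anion is given as 2−; its ligand charges sum to -4, so Mn = +2.
A 1:1 salt means the cation carries the equal and opposite charge, 2+.
Cation: ligand charges sum to -1; for the ion to be 2+, Au = +3.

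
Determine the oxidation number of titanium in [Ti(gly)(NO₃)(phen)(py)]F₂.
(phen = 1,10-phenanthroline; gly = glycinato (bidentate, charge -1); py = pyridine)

+4

2 fluoride outside the brackets (-1 each) → the complex ion is 2+.
Ligand charges: 1×phen neutral; 1×gly = -1; 1×NO3 = -1; 1×py neutral; sum -2.
Ti + (-2) = 2+ ⇒ Ti is +4.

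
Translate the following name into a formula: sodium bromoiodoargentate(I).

Na[AgBrI]

Ligands: 1 bromo (Br, -1), 1 iodo (I, -1). Ligand charge sum = -2.
With Ag in oxidation state +1, the complex ion is [Ag...]^1−.
Charge balance with sodium (+1) requires 1 complex ion per 1 sodium.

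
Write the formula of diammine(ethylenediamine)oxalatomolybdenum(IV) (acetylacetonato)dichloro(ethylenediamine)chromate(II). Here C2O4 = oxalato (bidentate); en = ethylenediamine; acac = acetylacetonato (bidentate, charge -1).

[Mo(C2O4)(en)(NH3)2][Cr(acac)Cl2(en)]2

Cation [Mo…]: ligand charges -2, Mo(IV) ⇒ ion charge 2+.
Anion [Cr…]: ligand charges -3, Cr(II) ⇒ ion charge 1−.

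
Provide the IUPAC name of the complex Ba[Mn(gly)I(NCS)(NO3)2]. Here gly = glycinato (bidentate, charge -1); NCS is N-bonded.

The 1 barium counter-ion carries a total charge of +2, so each complex ion is 2−.
Ligand charges: 2×nitrato (-1 each), 1×iodo (-1 each), 1×glycinato (-1 each), 1×isothiocyanato (-1 each); total -5. So Mn + (-5) = 2−, giving Mn = +3.
Ligands are named alphabetically: glycinato before iodo before isothiocyanato before nitrato.
The complex ion is anionic, so manganese takes the -ate form manganate(III).

barium (glycinato)iodoisothiocyanatodinitratomanganate(III)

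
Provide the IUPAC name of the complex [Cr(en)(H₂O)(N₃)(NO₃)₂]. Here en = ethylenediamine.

aquaazido(ethylenediamine)dinitratochromium(III)

There is no counter-ion, so the complex is neutral overall.
Ligand charges: 1×azido (-1 each), 1×aqua (neutral), 1×ethylenediamine (neutral), 2×nitrato (-1 each); total -3. So Cr + (-3) = 0, giving Cr = +3.
Ligands are named alphabetically: aqua before azido before ethylenediamine before nitrato.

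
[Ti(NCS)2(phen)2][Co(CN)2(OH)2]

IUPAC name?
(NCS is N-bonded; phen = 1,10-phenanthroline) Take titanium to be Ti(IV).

Ti is given as +4; the cation's ligand charges sum to -2, so the complex cation is 2+.
A 1:1 salt means the anion carries the equal and opposite charge, 2−.
Anion: ligand charges sum to -4; for the ion to be 2−, Co = +2.

diisothiocyanatobis(1,10-phenanthroline)titanium(IV) dicyanodihydroxocobaltate(II)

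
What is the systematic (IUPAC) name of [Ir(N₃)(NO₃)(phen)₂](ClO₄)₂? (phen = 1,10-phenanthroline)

The 2 perchlorate counter-ions carry a total charge of -2, so each complex ion is 2+.
Ligand charges: 1×azido (-1 each), 2×1,10-phenanthroline (neutral), 1×nitrato (-1 each); total -2. So Ir + (-2) = 2+, giving Ir = +4.
Ligands are named alphabetically: azido before nitrato before phenanthroline.

azidonitratobis(1,10-phenanthroline)iridium(IV) perchlorate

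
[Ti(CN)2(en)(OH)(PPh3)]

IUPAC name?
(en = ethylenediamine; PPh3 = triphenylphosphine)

dicyano(ethylenediamine)hydroxo(triphenylphosphine)titanium(III)

There is no counter-ion, so the complex is neutral overall.
Ligand charges: 1×ethylenediamine (neutral), 1×triphenylphosphine (neutral), 1×hydroxo (-1 each), 2×cyano (-1 each); total -3. So Ti + (-3) = 0, giving Ti = +3.
Ligands are named alphabetically: cyano before ethylenediamine before hydroxo before triphenylphosphine.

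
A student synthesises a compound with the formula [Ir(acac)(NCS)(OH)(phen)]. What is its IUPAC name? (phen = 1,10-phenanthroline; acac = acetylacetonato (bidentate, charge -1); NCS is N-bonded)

(acetylacetonato)hydroxoisothiocyanato(1,10-phenanthroline)iridium(III)

There is no counter-ion, so the complex is neutral overall.
Ligand charges: 1×1,10-phenanthroline (neutral), 1×hydroxo (-1 each), 1×acetylacetonato (-1 each), 1×isothiocyanato (-1 each); total -3. So Ir + (-3) = 0, giving Ir = +3.
Ligands are named alphabetically: acetylacetonato before hydroxo before isothiocyanato before phenanthroline.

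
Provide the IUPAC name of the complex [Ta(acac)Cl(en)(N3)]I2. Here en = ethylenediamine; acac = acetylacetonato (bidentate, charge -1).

The 2 iodide counter-ions carry a total charge of -2, so each complex ion is 2+.
Ligand charges: 1×chloro (-1 each), 1×ethylenediamine (neutral), 1×azido (-1 each), 1×acetylacetonato (-1 each); total -3. So Ta + (-3) = 2+, giving Ta = +5.
Ligands are named alphabetically: acetylacetonato before azido before chloro before ethylenediamine.

(acetylacetonato)azidochloro(ethylenediamine)tantalum(V) iodide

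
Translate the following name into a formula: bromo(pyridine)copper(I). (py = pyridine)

Ligands: 1 pyridine (py, neutral), 1 bromo (Br, -1). Ligand charge sum = -1.
With Cu in oxidation state +1, the complex ion is [Cu...].

[CuBr(py)]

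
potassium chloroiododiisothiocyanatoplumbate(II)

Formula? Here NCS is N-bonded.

Ligands: 1 iodo (I, -1), 1 chloro (Cl, -1), 2 isothiocyanato (NCS, -1). Ligand charge sum = -4.
Charge balance with potassium (+1) requires 1 complex ion per 2 potassium.

K2[PbClI(NCS)2]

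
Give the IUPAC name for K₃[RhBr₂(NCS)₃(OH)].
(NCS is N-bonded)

potassium dibromohydroxotriisothiocyanatorhodate(III)

The 3 potassium counter-ions carry a total charge of +3, so each complex ion is 3−.
Ligand charges: 1×hydroxo (-1 each), 3×isothiocyanato (-1 each), 2×bromo (-1 each); total -6. So Rh + (-6) = 3−, giving Rh = +3.
Ligands are named alphabetically: bromo before hydroxo before isothiocyanato.
The complex ion is anionic, so rhodium takes the -ate form rhodate(III).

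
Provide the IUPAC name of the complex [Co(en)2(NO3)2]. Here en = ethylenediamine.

bis(ethylenediamine)dinitratocobalt(II)

There is no counter-ion, so the complex is neutral overall.
Ligand charges: 2×ethylenediamine (neutral), 2×nitrato (-1 each); total -2. So Co + (-2) = 0, giving Co = +2.
Ligands are named alphabetically: ethylenediamine before nitrato.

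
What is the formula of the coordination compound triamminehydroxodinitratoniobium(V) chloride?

Ligands: 1 hydroxo (OH, -1), 2 nitrato (NO3, -1), 3 ammine (NH3, neutral). Ligand charge sum = -3.
Charge balance with chloride (-1) requires 1 complex ion per 2 chloride.

[Nb(NH3)3(NO3)2(OH)]Cl2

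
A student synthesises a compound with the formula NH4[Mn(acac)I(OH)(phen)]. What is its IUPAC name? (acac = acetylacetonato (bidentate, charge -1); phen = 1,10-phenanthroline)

ammonium (acetylacetonato)hydroxoiodo(1,10-phenanthroline)manganate(II)

The 1 ammonium counter-ion carries a total charge of +1, so each complex ion is 1−.
Ligand charges: 1×iodo (-1 each), 1×acetylacetonato (-1 each), 1×hydroxo (-1 each), 1×1,10-phenanthroline (neutral); total -3. So Mn + (-3) = 1−, giving Mn = +2.
Ligands are named alphabetically: acetylacetonato before hydroxo before iodo before phenanthroline.
The complex ion is anionic, so manganese takes the -ate form manganate(II).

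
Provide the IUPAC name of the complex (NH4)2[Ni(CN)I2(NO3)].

ammonium cyanodiiodonitratonickelate(II)

The 2 ammonium counter-ions carry a total charge of +2, so each complex ion is 2−.
Ligand charges: 1×nitrato (-1 each), 1×cyano (-1 each), 2×iodo (-1 each); total -4. So Ni + (-4) = 2−, giving Ni = +2.
Ligands are named alphabetically: cyano before iodo before nitrato.
The complex ion is anionic, so nickel takes the -ate form nickelate(II).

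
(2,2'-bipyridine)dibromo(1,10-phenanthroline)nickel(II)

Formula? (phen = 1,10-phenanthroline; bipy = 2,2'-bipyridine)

[Ni(bipy)Br2(phen)]

Ligands: 1 1,10-phenanthroline (phen, neutral), 1 2,2'-bipyridine (bipy, neutral), 2 bromo (Br, -1). Ligand charge sum = -2.
With Ni in oxidation state +2, the complex ion is [Ni...].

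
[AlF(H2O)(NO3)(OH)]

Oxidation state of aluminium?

No counter-ion: the bracketed complex is neutral.
Ligand charges: 1×OH = -1; 1×NO3 = -1; 1×H2O neutral; 1×F = -1; sum -3.
Al + (-3) = 0 ⇒ Al is +3.

+3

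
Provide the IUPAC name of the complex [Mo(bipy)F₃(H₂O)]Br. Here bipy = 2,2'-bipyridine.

aqua(2,2'-bipyridine)trifluoromolybdenum(IV) bromide

The 1 bromide counter-ion carries a total charge of -1, so each complex ion is 1+.
Ligand charges: 1×2,2'-bipyridine (neutral), 1×aqua (neutral), 3×fluoro (-1 each); total -3. So Mo + (-3) = 1+, giving Mo = +4.
Ligands are named alphabetically: aqua before bipyridine before fluoro.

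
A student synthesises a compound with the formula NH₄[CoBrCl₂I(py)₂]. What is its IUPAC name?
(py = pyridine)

The 1 ammonium counter-ion carries a total charge of +1, so each complex ion is 1−.
Ligand charges: 1×bromo (-1 each), 2×chloro (-1 each), 2×pyridine (neutral), 1×iodo (-1 each); total -4. So Co + (-4) = 1−, giving Co = +3.
The complex ion is anionic, so cobalt takes the -ate form cobaltate(III).

ammonium bromodichloroiodobis(pyridine)cobaltate(III)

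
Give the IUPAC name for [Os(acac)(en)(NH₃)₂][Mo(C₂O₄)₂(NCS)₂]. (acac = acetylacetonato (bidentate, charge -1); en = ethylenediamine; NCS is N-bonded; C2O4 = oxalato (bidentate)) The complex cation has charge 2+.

(acetylacetonato)diammine(ethylenediamine)osmium(III) diisothiocyanatodioxalatomolybdate(IV)

Both ions are complex: the cation is named first with the plain metal name, the anion second with the -ate form; each ion's ligands are alphabetised independently.
The complex cation is given as 2+; its ligand charges sum to -1, so Os = +3.
A 1:1 salt means the anion carries the equal and opposite charge, 2−.
Anion: ligand charges sum to -6; for the ion to be 2−, Mo = +4.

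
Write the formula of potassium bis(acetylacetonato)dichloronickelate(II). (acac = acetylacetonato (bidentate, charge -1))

K2[Ni(acac)2Cl2]

Ligands: 2 acetylacetonato (acac, -1), 2 chloro (Cl, -1). Ligand charge sum = -4.
With Ni in oxidation state +2, the complex ion is [Ni...]^2−.
Charge balance with potassium (+1) requires 1 complex ion per 2 potassium.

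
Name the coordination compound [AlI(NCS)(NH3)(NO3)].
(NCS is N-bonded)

ammineiodoisothiocyanatonitratoaluminium(III)

There is no counter-ion, so the complex is neutral overall.
Ligand charges: 1×ammine (neutral), 1×isothiocyanato (-1 each), 1×iodo (-1 each), 1×nitrato (-1 each); total -3. So Al + (-3) = 0, giving Al = +3.
Ligands are named alphabetically: ammine before iodo before isothiocyanato before nitrato.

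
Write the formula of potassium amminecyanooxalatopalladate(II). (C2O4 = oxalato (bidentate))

Ligands: 1 cyano (CN, -1), 1 oxalato (C2O4, -2), 1 ammine (NH3, neutral). Ligand charge sum = -3.
With Pd in oxidation state +2, the complex ion is [Pd...]^1−.
Charge balance with potassium (+1) requires 1 complex ion per 1 potassium.

K[Pd(C2O4)(CN)(NH3)]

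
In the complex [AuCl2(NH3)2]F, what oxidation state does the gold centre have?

1 fluoride outside the brackets (-1 each) → the complex ion is 1+.
Ligand charges: 2×NH3 neutral; 2×Cl = -2; sum -2.
Au + (-2) = 1+ ⇒ Au is +3.

+3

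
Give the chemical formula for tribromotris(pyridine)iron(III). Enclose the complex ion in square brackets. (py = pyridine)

Ligands: 3 pyridine (py, neutral), 3 bromo (Br, -1). Ligand charge sum = -3.
With Fe in oxidation state +3, the complex ion is [Fe...].

[FeBr3(py)3]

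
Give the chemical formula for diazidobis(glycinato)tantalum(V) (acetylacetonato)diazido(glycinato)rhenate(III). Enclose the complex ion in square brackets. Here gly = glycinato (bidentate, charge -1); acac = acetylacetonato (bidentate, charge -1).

Cation [Ta…]: ligand charges -4, Ta(V) ⇒ ion charge 1+.
Anion [Re…]: ligand charges -4, Re(III) ⇒ ion charge 1−.

[Ta(gly)2(N3)2][Re(acac)(gly)(N3)2]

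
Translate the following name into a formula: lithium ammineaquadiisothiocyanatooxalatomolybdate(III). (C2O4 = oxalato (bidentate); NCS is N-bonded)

Ligands: 1 ammine (NH3, neutral), 1 oxalato (C2O4, -2), 2 isothiocyanato (NCS, -1), 1 aqua (H2O, neutral). Ligand charge sum = -4.
With Mo in oxidation state +3, the complex ion is [Mo...]^1−.
Charge balance with lithium (+1) requires 1 complex ion per 1 lithium.

Li[Mo(C2O4)(H2O)(NCS)2(NH3)]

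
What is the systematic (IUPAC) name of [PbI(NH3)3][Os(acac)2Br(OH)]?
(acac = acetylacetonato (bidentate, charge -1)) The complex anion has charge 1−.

Both ions are complex: the cation is named first with the plain metal name, the anion second with the -ate form; each ion's ligands are alphabetised independently.
The complex anion is given as 1−; its ligand charges sum to -4, so Os = +3.
A 1:1 salt means the cation carries the equal and opposite charge, 1+.
Cation: ligand charges sum to -1; for the ion to be 1+, Pb = +2.

triammineiodolead(II) bis(acetylacetonato)bromohydroxoosmate(III)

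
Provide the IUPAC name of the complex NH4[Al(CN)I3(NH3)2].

The 1 ammonium counter-ion carries a total charge of +1, so each complex ion is 1−.
Ligand charges: 2×ammine (neutral), 1×cyano (-1 each), 3×iodo (-1 each); total -4. So Al + (-4) = 1−, giving Al = +3.
Ligands are named alphabetically: ammine before cyano before iodo.
The complex ion is anionic, so aluminium takes the -ate form aluminate(III).

ammonium diamminecyanotriiodoaluminate(III)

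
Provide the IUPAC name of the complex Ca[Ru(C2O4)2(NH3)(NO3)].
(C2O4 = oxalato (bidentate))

The 1 calcium counter-ion carries a total charge of +2, so each complex ion is 2−.
Ligand charges: 1×ammine (neutral), 2×oxalato (-2 each), 1×nitrato (-1 each); total -5. So Ru + (-5) = 2−, giving Ru = +3.
The complex ion is anionic, so ruthenium takes the -ate form ruthenate(III).

calcium amminenitratodioxalatoruthenate(III)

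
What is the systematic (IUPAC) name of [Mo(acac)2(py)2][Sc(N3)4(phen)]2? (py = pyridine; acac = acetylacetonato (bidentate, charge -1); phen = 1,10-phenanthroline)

Scandium is always +3 in its complexes; the anion's ligand charges sum to -4, so the complex anion is 1−.
With 2 anions per cation, the cation must be 2×1 = 2+.
Cation: ligand charges sum to -2; for the ion to be 2+, Mo = +4.

bis(acetylacetonato)bis(pyridine)molybdenum(IV) tetraazido(1,10-phenanthroline)scandate(III)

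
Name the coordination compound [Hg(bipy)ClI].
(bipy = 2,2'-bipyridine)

There is no counter-ion, so the complex is neutral overall.
Ligand charges: 1×iodo (-1 each), 1×2,2'-bipyridine (neutral), 1×chloro (-1 each); total -2. So Hg + (-2) = 0, giving Hg = +2.
Ligands are named alphabetically: bipyridine before chloro before iodo.

(2,2'-bipyridine)chloroiodomercury(II)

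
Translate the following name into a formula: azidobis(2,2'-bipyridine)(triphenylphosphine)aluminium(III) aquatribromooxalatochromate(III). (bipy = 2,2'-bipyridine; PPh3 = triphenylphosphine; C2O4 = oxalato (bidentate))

[Al(bipy)2(N3)(PPh3)][CrBr3(C2O4)(H2O)]

Cation [Al…]: ligand charges -1, Al(III) ⇒ ion charge 2+.
Anion [Cr…]: ligand charges -5, Cr(III) ⇒ ion charge 2−.
One 2+ cation balances one 2− anion.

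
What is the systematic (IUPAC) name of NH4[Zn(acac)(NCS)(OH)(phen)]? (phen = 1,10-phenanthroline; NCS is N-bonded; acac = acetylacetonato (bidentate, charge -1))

The 1 ammonium counter-ion carries a total charge of +1, so each complex ion is 1−.
Ligand charges: 1×1,10-phenanthroline (neutral), 1×isothiocyanato (-1 each), 1×hydroxo (-1 each), 1×acetylacetonato (-1 each); total -3. So Zn + (-3) = 1−, giving Zn = +2.
The complex ion is anionic, so zinc takes the -ate form zincate(II).

ammonium (acetylacetonato)hydroxoisothiocyanato(1,10-phenanthroline)zincate(II)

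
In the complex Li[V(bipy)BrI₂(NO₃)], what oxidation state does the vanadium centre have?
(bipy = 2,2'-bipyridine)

1 lithium outside the brackets (+1 each) → the complex ion is 1−.
Ligand charges: 1×Br = -1; 1×NO3 = -1; 1×bipy neutral; 2×I = -2; sum -4.
V + (-4) = 1− ⇒ V is +3.

+3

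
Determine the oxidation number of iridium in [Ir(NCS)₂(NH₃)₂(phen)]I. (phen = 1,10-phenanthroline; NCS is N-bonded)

+3

1 iodide outside the brackets (-1 each) → the complex ion is 1+.
Ligand charges: 2×NH3 neutral; 1×phen neutral; 2×NCS = -2; sum -2.
Ir + (-2) = 1+ ⇒ Ir is +3.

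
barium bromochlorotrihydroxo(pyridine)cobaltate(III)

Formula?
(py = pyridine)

Ligands: 1 chloro (Cl, -1), 1 bromo (Br, -1), 1 pyridine (py, neutral), 3 hydroxo (OH, -1). Ligand charge sum = -5.
With Co in oxidation state +3, the complex ion is [Co...]^2−.
Charge balance with barium (+2) requires 1 complex ion per 1 barium.

Ba[CoBrCl(OH)3(py)]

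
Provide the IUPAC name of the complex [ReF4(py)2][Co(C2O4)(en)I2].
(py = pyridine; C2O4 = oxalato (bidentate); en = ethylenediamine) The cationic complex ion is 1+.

tetrafluorobis(pyridine)rhenium(V) (ethylenediamine)diiodooxalatocobaltate(III)

Both ions are complex: the cation is named first with the plain metal name, the anion second with the -ate form; each ion's ligands are alphabetised independently.
The complex cation is given as 1+; its ligand charges sum to -4, so Re = +5.
A 1:1 salt means the anion carries the equal and opposite charge, 1−.
Anion: ligand charges sum to -4; for the ion to be 1−, Co = +3.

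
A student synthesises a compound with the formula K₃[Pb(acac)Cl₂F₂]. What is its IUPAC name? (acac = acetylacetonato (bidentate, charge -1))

The 3 potassium counter-ions carry a total charge of +3, so each complex ion is 3−.
Ligand charges: 2×chloro (-1 each), 1×acetylacetonato (-1 each), 2×fluoro (-1 each); total -5. So Pb + (-5) = 3−, giving Pb = +2.
The complex ion is anionic, so lead takes the -ate form plumbate(II).

potassium (acetylacetonato)dichlorodifluoroplumbate(II)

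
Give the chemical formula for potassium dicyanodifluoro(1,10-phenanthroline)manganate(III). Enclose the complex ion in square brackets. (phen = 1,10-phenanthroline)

Ligands: 1 1,10-phenanthroline (phen, neutral), 2 cyano (CN, -1), 2 fluoro (F, -1). Ligand charge sum = -4.
With Mn in oxidation state +3, the complex ion is [Mn...]^1−.
Charge balance with potassium (+1) requires 1 complex ion per 1 potassium.

K[Mn(CN)2F2(phen)]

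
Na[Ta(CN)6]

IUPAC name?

The 1 sodium counter-ion carries a total charge of +1, so each complex ion is 1−.
Ligand charges: 6×cyano (-1 each); total -6. So Ta + (-6) = 1−, giving Ta = +5.
The complex ion is anionic, so tantalum takes the -ate form tantalate(V).

sodium hexacyanotantalate(V)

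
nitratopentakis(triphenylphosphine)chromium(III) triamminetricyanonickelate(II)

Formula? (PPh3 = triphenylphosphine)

Cation [Cr…]: ligand charges -1, Cr(III) ⇒ ion charge 2+.
Anion [Ni…]: ligand charges -3, Ni(II) ⇒ ion charge 1−.

[Cr(NO3)(PPh3)5][Ni(CN)3(NH3)3]2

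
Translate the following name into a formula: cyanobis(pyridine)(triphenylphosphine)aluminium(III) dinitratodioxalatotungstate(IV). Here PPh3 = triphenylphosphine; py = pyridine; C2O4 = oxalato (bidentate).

Cation [Al…]: ligand charges -1, Al(III) ⇒ ion charge 2+.
Anion [W…]: ligand charges -6, W(IV) ⇒ ion charge 2−.
One 2+ cation balances one 2− anion.

[Al(CN)(PPh3)(py)2][W(C2O4)2(NO3)2]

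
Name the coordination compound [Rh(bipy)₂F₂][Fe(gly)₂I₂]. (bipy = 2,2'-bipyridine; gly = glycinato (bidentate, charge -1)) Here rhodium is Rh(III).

bis(2,2'-bipyridine)difluororhodium(III) bis(glycinato)diiodoferrate(III)

Both ions are complex: the cation is named first with the plain metal name, the anion second with the -ate form; each ion's ligands are alphabetised independently.
Rh is given as +3; the cation's ligand charges sum to -2, so the complex cation is 1+.
A 1:1 salt means the anion carries the equal and opposite charge, 1−.
Anion: ligand charges sum to -4; for the ion to be 1−, Fe = +3.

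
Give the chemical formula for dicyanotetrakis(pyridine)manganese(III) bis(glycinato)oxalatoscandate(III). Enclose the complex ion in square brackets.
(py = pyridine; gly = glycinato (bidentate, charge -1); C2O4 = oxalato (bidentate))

[Mn(CN)2(py)4][Sc(C2O4)(gly)2]

Cation [Mn…]: ligand charges -2, Mn(III) ⇒ ion charge 1+.
Anion [Sc…]: ligand charges -4, Sc(III) ⇒ ion charge 1−.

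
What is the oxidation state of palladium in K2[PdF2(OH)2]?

2 potassium outside the brackets (+1 each) → the complex ion is 2−.
Ligand charges: 2×OH = -2; 2×F = -2; sum -4.
Pd + (-4) = 2− ⇒ Pd is +2.

+2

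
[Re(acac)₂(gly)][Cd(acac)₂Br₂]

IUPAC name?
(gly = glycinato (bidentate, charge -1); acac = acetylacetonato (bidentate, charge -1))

bis(acetylacetonato)(glycinato)rhenium(V) bis(acetylacetonato)dibromocadmate(II)

Cadmium is always +2 in its complexes; the anion's ligand charges sum to -4, so the complex anion is 2−.
A 1:1 salt means the cation carries the equal and opposite charge, 2+.
Cation: ligand charges sum to -3; for the ion to be 2+, Re = +5.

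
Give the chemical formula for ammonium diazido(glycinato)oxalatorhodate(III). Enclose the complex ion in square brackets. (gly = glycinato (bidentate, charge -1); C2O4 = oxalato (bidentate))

Ligands: 1 glycinato (gly, -1), 2 azido (N3, -1), 1 oxalato (C2O4, -2). Ligand charge sum = -5.
With Rh in oxidation state +3, the complex ion is [Rh...]^2−.
Charge balance with ammonium (+1) requires 1 complex ion per 2 ammonium.

(NH4)2[Rh(C2O4)(gly)(N3)2]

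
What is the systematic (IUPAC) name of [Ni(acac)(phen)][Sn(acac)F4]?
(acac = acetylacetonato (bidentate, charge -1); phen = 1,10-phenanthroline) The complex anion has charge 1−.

Both ions are complex: the cation is named first with the plain metal name, the anion second with the -ate form; each ion's ligands are alphabetised independently.
The complex anion is given as 1−; its ligand charges sum to -5, so Sn = +4.
A 1:1 salt means the cation carries the equal and opposite charge, 1+.
Cation: ligand charges sum to -1; for the ion to be 1+, Ni = +2.

(acetylacetonato)(1,10-phenanthroline)nickel(II) (acetylacetonato)tetrafluorostannate(IV)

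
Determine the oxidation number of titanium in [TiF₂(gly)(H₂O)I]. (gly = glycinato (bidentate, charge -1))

+4

No counter-ion: the bracketed complex is neutral.
Ligand charges: 2×F = -2; 1×I = -1; 1×H2O neutral; 1×gly = -1; sum -4.
Ti + (-4) = 0 ⇒ Ti is +4.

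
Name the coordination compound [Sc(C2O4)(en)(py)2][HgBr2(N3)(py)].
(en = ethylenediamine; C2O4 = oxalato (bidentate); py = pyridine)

Scandium is always +3 in its complexes; the cation's ligand charges sum to -2, so the complex cation is 1+.
A 1:1 salt means the anion carries the equal and opposite charge, 1−.
Anion: ligand charges sum to -3; for the ion to be 1−, Hg = +2.

(ethylenediamine)oxalatobis(pyridine)scandium(III) azidodibromo(pyridine)mercurate(II)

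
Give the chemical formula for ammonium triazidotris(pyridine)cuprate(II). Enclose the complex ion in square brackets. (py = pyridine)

NH4[Cu(N3)3(py)3]

Ligands: 3 azido (N3, -1), 3 pyridine (py, neutral). Ligand charge sum = -3.
Charge balance with ammonium (+1) requires 1 complex ion per 1 ammonium.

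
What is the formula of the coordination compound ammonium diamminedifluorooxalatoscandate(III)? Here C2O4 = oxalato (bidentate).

Ligands: 2 fluoro (F, -1), 2 ammine (NH3, neutral), 1 oxalato (C2O4, -2). Ligand charge sum = -4.
With Sc in oxidation state +3, the complex ion is [Sc...]^1−.
Charge balance with ammonium (+1) requires 1 complex ion per 1 ammonium.

NH4[Sc(C2O4)F2(NH3)2]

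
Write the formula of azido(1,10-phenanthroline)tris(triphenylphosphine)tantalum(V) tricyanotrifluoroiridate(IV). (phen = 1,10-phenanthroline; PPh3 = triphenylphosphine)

Cation [Ta…]: ligand charges -1, Ta(V) ⇒ ion charge 4+.
Anion [Ir…]: ligand charges -6, Ir(IV) ⇒ ion charge 2−.
One 4+ cation requires 2 of the 2− anion.

[Ta(N3)(phen)(PPh3)3][Ir(CN)3F3]2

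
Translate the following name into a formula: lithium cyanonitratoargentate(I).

Li[Ag(CN)(NO3)]

Ligands: 1 cyano (CN, -1), 1 nitrato (NO3, -1). Ligand charge sum = -2.
With Ag in oxidation state +1, the complex ion is [Ag...]^1−.
Charge balance with lithium (+1) requires 1 complex ion per 1 lithium.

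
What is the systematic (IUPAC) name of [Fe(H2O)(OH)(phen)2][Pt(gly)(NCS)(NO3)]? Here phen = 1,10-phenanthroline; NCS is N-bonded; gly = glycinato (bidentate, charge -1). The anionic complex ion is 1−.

aquahydroxobis(1,10-phenanthroline)iron(II) (glycinato)isothiocyanatonitratoplatinate(II)

The complex anion is given as 1−; its ligand charges sum to -3, so Pt = +2.
A 1:1 salt means the cation carries the equal and opposite charge, 1+.
Cation: ligand charges sum to -1; for the ion to be 1+, Fe = +2.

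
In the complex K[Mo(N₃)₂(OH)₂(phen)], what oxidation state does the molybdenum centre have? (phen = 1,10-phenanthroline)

+3

1 potassium outside the brackets (+1 each) → the complex ion is 1−.
Ligand charges: 2×OH = -2; 2×N3 = -2; 1×phen neutral; sum -4.
Mo + (-4) = 1− ⇒ Mo is +3.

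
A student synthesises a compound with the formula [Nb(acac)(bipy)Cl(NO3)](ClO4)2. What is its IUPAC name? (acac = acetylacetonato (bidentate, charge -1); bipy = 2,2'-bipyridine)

The 2 perchlorate counter-ions carry a total charge of -2, so each complex ion is 2+.
Ligand charges: 1×acetylacetonato (-1 each), 1×chloro (-1 each), 1×nitrato (-1 each), 1×2,2'-bipyridine (neutral); total -3. So Nb + (-3) = 2+, giving Nb = +5.
Ligands are named alphabetically: acetylacetonato before bipyridine before chloro before nitrato.

(acetylacetonato)(2,2'-bipyridine)chloronitratoniobium(V) perchlorate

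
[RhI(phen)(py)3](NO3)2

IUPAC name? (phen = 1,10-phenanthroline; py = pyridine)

The 2 nitrate counter-ions carry a total charge of -2, so each complex ion is 2+.
Ligand charges: 1×iodo (-1 each), 1×1,10-phenanthroline (neutral), 3×pyridine (neutral); total -1. So Rh + (-1) = 2+, giving Rh = +3.
Ligands are named alphabetically: iodo before phenanthroline before pyridine.

iodo(1,10-phenanthroline)tris(pyridine)rhodium(III) nitrate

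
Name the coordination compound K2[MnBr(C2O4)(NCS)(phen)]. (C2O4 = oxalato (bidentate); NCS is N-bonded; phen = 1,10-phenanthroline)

potassium bromoisothiocyanatooxalato(1,10-phenanthroline)manganate(II)

The 2 potassium counter-ions carry a total charge of +2, so each complex ion is 2−.
Ligand charges: 1×oxalato (-2 each), 1×bromo (-1 each), 1×isothiocyanato (-1 each), 1×1,10-phenanthroline (neutral); total -4. So Mn + (-4) = 2−, giving Mn = +2.
Ligands are named alphabetically: bromo before isothiocyanato before oxalato before phenanthroline.
The complex ion is anionic, so manganese takes the -ate form manganate(II).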